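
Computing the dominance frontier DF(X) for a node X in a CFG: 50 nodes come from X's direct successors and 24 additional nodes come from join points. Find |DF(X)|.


DF(X) = direct successor contributions + join point contributions
= 50 + 24 = 74

74


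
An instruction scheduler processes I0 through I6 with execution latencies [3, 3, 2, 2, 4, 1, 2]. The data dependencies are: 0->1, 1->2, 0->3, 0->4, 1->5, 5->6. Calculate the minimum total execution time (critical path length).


Compute longest path through dependency graph: dist(Ik) = max over predecessors of dist + latency(Ik).
dist(I0) = latency 3 = 3
dist(I1) = dist(I0) + 3 = 3 + 3 = 6
dist(I2) = dist(I1) + 2 = 6 + 2 = 8
dist(I3) = dist(I0) + 2 = 3 + 2 = 5
dist(I4) = dist(I0) + 4 = 3 + 4 = 7
dist(I5) = dist(I1) + 1 = 6 + 1 = 7
dist(I6) = dist(I5) + 2 = 7 + 2 = 9
Critical path = max dist = 9

9


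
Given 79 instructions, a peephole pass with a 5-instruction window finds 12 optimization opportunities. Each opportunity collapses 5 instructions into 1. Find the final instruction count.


Each match removes 4 instructions.
Total removed = 12 * 4 = 48
Remaining = 79 - 48 = 31

31


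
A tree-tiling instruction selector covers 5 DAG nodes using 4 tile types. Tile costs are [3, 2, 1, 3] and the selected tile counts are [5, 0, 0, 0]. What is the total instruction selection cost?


Total cost = sum(count_i * cost_i)
= 5*3 + 0*2 + 0*1 + 0*3
= 15

15


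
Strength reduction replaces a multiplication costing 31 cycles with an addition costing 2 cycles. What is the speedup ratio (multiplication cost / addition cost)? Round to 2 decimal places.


Ratio = mult_cost / add_cost = 31 / 2 = 15.5

15.5


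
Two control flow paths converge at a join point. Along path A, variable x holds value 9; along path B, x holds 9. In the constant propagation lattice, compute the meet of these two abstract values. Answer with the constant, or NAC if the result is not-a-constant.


Meet operation: if both paths give the same constant, result is that constant; if they differ, result is NAC (not-a-constant).
Path A: 9, Path B: 9 -> equal
Result: constant -> 9

9


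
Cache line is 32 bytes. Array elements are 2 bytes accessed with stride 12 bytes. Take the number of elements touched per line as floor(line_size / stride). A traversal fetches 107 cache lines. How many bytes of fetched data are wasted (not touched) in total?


Elements per line = floor(32 / 12) = 2
Bytes used per line = 2 * 2 = 4
Wasted per line = 32 - 4 = 28
Total wasted = 28 * 107 = 2996

2996


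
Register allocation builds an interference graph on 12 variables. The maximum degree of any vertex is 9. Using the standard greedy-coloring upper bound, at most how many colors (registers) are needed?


Greedy coloring never needs more than (max_degree + 1) colors: when coloring a vertex, at most max_degree neighbors are already colored.
Upper bound = 9 + 1 = 10

10


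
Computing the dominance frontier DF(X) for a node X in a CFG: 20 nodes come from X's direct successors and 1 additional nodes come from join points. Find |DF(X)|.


DF(X) = direct successor contributions + join point contributions
= 20 + 1 = 21

21


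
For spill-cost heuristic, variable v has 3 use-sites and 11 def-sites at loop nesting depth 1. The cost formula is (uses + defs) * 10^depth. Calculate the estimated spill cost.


uses + defs = 3 + 11 = 14
10^1 = 10
Spill cost = 14 * 10 = 140

140


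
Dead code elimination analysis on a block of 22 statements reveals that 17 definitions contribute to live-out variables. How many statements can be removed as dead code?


Dead code = total statements - live definitions
= 22 - 17 = 5

5


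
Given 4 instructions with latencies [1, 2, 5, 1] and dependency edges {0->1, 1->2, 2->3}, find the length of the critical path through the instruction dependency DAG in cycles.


Compute longest path through dependency graph: dist(Ik) = max over predecessors of dist + latency(Ik).
dist(I0) = latency 1 = 1
dist(I1) = dist(I0) + 2 = 1 + 2 = 3
dist(I2) = dist(I1) + 5 = 3 + 5 = 8
dist(I3) = dist(I2) + 1 = 8 + 1 = 9
Critical path = max dist = 9

9


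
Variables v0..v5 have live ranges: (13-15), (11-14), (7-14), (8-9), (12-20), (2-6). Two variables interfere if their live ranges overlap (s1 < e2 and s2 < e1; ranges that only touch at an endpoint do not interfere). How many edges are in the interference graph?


Check all pairs for overlapping intervals.
Two intervals (s1,e1) and (s2,e2) overlap if s1 < e2 and s2 < e1.
v0 (13-15) vs v1..v5: overlaps v1, v2, v4 -> 3
v1 (11-14) vs v2..v5: overlaps v2, v4 -> 2
v2 (7-14) vs v3..v5: overlaps v3, v4 -> 2
v3 (8-9) vs v4..v5: overlaps none -> 0
v4 (12-20) vs v5: overlaps none -> 0
Total overlapping pairs = 3 + 2 + 2 + 0 + 0 = 7

7


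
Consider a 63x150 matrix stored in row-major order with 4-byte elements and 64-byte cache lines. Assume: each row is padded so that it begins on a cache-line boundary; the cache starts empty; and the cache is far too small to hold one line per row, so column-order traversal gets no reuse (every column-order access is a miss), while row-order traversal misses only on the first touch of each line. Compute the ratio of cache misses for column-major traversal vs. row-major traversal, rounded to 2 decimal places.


Each row occupies 150 * 4 = 600 bytes and starts on a line boundary, so it spans ceil(600 / 64) = 10 cache lines.
Row-major traversal misses (one per line touched): 63 * ceil(150 * 4 / 64) = 630
Column-major traversal misses (no reuse, every access misses): 63 * 150 = 9450
Ratio = 9450 / 630 = 15.0

15.0


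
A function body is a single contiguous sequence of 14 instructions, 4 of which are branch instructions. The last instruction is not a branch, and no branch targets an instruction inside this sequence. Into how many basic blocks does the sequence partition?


With no in-sequence branch targets, the leaders are the first instruction plus the instruction after each branch.
Number of basic blocks = branches + 1
= 4 + 1 = 5

5


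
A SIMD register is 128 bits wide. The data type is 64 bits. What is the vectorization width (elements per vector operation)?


Width = SIMD bits / data type bits
= 128 / 64 = 2

2


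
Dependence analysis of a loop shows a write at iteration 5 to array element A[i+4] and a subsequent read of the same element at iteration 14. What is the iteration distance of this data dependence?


Distance = read iteration - write iteration
= 14 - 5 = 9

9


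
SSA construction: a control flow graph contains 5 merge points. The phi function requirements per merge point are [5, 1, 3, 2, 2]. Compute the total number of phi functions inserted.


Total phi functions = sum of phi functions at each join node
= 5 + 1 + 3 + 2 + 2 = 13

13


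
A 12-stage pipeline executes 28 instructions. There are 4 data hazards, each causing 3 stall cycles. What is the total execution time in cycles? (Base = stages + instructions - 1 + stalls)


Base cycles = 12 + 28 - 1 = 39
Total stalls = 4 * 3 = 12
Total = 39 + 12 = 51

51


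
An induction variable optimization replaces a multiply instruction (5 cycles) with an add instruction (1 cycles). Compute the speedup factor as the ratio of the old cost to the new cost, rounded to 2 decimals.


Ratio = mult_cost / add_cost = 5 / 1 = 5.0

5.0


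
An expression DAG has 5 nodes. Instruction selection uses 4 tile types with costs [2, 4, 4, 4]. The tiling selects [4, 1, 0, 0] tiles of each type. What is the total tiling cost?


Total cost = sum(count_i * cost_i)
= 4*2 + 1*4 + 0*4 + 0*4
= 12

12


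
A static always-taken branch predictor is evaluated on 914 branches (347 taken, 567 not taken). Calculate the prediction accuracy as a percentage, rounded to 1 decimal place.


Predictor: always-taken
Correct predictions = 347
Accuracy = 347 / 914 * 100 = 38.0%

38.0


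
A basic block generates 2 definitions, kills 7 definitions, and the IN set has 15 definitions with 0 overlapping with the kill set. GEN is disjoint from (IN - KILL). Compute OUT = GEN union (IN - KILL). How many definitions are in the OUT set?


IN - KILL: 15 - 0 = 15 surviving definitions
OUT = GEN + surviving = 2 + 15 = 17

17


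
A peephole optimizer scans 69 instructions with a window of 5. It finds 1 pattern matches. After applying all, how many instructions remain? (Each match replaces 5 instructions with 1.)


Each match removes 4 instructions.
Total removed = 1 * 4 = 4
Remaining = 69 - 4 = 65

65


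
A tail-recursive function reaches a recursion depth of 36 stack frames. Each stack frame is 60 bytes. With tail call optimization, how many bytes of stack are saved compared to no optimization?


Without TCO: 36 * 60 = 2160 bytes
With TCO: reuse 1 frame = 60 bytes
Savings = 2160 - 60 = 2100

2100


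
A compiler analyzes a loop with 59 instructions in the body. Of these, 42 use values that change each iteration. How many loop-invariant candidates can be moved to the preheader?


Invariant candidates = total - loop-dependent
= 59 - 42 = 17

17


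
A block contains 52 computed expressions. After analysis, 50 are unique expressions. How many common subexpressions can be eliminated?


CSE count = total expressions - unique expressions
= 52 - 50 = 2

2


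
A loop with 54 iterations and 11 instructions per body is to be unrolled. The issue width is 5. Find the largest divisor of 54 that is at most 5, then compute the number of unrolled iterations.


Largest divisor of 54 <= 5 is 3
New iterations = 54 / 3 = 18

18


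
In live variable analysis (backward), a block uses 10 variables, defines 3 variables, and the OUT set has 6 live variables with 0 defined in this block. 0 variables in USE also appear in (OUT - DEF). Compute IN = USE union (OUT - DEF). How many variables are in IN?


OUT - DEF: 6 - 0 = 6
|IN| = |USE| + |OUT - DEF| - |USE ∩ (OUT - DEF)| = 10 + 6 - 0 = 16

16


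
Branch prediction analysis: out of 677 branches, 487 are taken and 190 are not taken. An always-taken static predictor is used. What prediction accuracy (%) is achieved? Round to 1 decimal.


Predictor: always-taken
Correct predictions = 487
Accuracy = 487 / 677 * 100 = 71.9%

71.9


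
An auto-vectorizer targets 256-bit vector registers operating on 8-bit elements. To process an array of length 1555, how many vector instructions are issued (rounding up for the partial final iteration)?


Width = 256 / 8 = 32 elements per vector op
Iterations = ceil(1555 / 32) = 49

49


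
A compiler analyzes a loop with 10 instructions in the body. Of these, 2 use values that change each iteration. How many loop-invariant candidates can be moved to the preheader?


Invariant candidates = total - loop-dependent
= 10 - 2 = 8

8


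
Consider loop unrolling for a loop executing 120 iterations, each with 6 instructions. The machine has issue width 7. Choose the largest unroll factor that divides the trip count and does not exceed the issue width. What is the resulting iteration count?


Largest divisor of 120 <= 7 is 6
New iterations = 120 / 6 = 20

20


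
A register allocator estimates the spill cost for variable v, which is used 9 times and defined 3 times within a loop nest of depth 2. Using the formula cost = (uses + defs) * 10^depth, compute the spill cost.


uses + defs = 9 + 3 = 12
10^2 = 100
Spill cost = 12 * 100 = 1200

1200


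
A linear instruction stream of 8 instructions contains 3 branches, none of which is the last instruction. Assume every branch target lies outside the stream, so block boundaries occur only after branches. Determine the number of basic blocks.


With no in-sequence branch targets, the leaders are the first instruction plus the instruction after each branch.
Number of basic blocks = branches + 1
= 3 + 1 = 4

4


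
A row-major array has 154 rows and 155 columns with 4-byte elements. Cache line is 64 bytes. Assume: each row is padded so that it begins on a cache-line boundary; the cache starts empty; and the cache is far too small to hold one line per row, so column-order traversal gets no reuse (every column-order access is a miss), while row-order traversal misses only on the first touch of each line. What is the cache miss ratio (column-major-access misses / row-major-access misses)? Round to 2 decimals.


Each row occupies 155 * 4 = 620 bytes and starts on a line boundary, so it spans ceil(620 / 64) = 10 cache lines.
Row-major traversal misses (one per line touched): 154 * ceil(155 * 4 / 64) = 1540
Column-major traversal misses (no reuse, every access misses): 154 * 155 = 23870
Ratio = 23870 / 1540 = 15.5

15.5


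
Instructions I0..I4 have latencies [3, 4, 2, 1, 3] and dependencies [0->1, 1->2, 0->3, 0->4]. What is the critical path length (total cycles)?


Compute longest path through dependency graph: dist(Ik) = max over predecessors of dist + latency(Ik).
dist(I0) = latency 3 = 3
dist(I1) = dist(I0) + 4 = 3 + 4 = 7
dist(I2) = dist(I1) + 2 = 7 + 2 = 9
dist(I3) = dist(I0) + 1 = 3 + 1 = 4
dist(I4) = dist(I0) + 3 = 3 + 3 = 6
Critical path = max dist = 9

9


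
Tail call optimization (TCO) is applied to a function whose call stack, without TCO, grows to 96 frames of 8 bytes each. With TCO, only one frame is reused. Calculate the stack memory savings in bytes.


Without TCO: 96 * 8 = 768 bytes
With TCO: reuse 1 frame = 8 bytes
Savings = 768 - 8 = 760

760


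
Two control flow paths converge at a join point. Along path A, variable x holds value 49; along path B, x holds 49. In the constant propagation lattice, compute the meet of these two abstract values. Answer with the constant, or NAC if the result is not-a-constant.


Meet operation: if both paths give the same constant, result is that constant; if they differ, result is NAC (not-a-constant).
Path A: 49, Path B: 49 -> equal
Result: constant -> 49

49


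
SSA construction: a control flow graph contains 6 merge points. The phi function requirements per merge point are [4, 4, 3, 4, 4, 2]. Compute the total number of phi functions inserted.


Total phi functions = sum of phi functions at each join node
= 4 + 4 + 3 + 4 + 4 + 2 = 21

21


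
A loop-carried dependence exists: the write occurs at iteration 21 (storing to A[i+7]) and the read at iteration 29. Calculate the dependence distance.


Distance = read iteration - write iteration
= 29 - 21 = 8

8


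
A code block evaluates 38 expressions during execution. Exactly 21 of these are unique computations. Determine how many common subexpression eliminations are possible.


CSE count = total expressions - unique expressions
= 38 - 21 = 17

17


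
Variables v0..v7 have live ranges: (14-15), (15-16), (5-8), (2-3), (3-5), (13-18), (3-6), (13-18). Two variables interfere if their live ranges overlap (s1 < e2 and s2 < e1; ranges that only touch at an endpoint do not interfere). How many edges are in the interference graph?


Check all pairs for overlapping intervals.
Two intervals (s1,e1) and (s2,e2) overlap if s1 < e2 and s2 < e1.
v0 (14-15) vs v1..v7: overlaps v5, v7 -> 2
v1 (15-16) vs v2..v7: overlaps v5, v7 -> 2
v2 (5-8) vs v3..v7: overlaps v6 -> 1
v3 (2-3) vs v4..v7: overlaps none -> 0
v4 (3-5) vs v5..v7: overlaps v6 -> 1
v5 (13-18) vs v6..v7: overlaps v7 -> 1
v6 (3-6) vs v7: overlaps none -> 0
Total overlapping pairs = 2 + 2 + 1 + 0 + 1 + 1 + 0 = 7

7


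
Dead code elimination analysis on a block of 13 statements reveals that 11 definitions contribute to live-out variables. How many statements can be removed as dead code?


Dead code = total statements - live definitions
= 13 - 11 = 2

2


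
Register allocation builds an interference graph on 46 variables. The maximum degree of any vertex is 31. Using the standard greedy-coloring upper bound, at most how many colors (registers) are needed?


Greedy coloring never needs more than (max_degree + 1) colors: when coloring a vertex, at most max_degree neighbors are already colored.
Upper bound = 31 + 1 = 32

32


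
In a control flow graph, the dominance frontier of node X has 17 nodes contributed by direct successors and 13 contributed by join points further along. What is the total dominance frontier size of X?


DF(X) = direct successor contributions + join point contributions
= 17 + 13 = 30

30


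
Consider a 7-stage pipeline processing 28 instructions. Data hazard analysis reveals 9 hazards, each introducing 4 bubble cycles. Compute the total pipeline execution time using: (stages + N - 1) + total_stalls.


Base cycles = 7 + 28 - 1 = 34
Total stalls = 9 * 4 = 36
Total = 34 + 36 = 70

70


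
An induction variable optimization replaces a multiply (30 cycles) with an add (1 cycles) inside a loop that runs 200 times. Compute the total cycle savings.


Per-iteration saving = 30 - 1 = 29
Total saved = 200 * 29 = 5800

5800


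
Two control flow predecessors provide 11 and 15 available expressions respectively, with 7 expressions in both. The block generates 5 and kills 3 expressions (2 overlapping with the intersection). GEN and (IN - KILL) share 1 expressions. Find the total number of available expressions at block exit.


IN = intersection of predecessors = 7
IN - KILL = 7 - 2 = 5
|OUT| = |GEN| + |IN - KILL| - |GEN ∩ (IN - KILL)| = 5 + 5 - 1 = 9

9


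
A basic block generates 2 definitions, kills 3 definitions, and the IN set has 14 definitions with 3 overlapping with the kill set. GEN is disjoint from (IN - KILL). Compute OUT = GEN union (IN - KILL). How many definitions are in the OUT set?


IN - KILL: 14 - 3 = 11 surviving definitions
OUT = GEN + surviving = 2 + 11 = 13

13


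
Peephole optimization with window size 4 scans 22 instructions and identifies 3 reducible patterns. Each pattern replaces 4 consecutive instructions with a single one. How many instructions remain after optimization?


Each match removes 3 instructions.
Total removed = 3 * 3 = 9
Remaining = 22 - 9 = 13

13


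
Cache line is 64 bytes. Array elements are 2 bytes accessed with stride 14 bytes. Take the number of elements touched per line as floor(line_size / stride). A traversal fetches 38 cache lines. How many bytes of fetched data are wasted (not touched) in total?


Elements per line = floor(64 / 14) = 4
Bytes used per line = 4 * 2 = 8
Wasted per line = 64 - 8 = 56
Total wasted = 56 * 38 = 2128

2128


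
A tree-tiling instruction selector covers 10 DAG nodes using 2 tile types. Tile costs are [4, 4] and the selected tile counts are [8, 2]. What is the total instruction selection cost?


Total cost = sum(count_i * cost_i)
= 8*4 + 2*4
= 40

40


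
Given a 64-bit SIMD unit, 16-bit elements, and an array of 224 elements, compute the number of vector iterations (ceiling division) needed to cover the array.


Width = 64 / 16 = 4 elements per vector op
Iterations = ceil(224 / 4) = 56

56


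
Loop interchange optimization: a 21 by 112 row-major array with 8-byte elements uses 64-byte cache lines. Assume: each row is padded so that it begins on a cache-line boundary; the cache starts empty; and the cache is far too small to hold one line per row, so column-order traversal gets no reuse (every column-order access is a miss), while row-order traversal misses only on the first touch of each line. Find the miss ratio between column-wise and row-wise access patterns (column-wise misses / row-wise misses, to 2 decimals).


Each row occupies 112 * 8 = 896 bytes and starts on a line boundary, so it spans ceil(896 / 64) = 14 cache lines.
Row-major traversal misses (one per line touched): 21 * ceil(112 * 8 / 64) = 294
Column-major traversal misses (no reuse, every access misses): 21 * 112 = 2352
Ratio = 2352 / 294 = 8.0

8.0


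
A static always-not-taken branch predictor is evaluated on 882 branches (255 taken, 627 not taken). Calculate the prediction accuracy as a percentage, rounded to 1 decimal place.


Predictor: always-not-taken
Correct predictions = 627
Accuracy = 627 / 882 * 100 = 71.1%

71.1


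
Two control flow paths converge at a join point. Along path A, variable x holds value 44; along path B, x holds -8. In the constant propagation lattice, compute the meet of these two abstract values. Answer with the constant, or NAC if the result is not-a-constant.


Meet operation: if both paths give the same constant, result is that constant; if they differ, result is NAC (not-a-constant).
Path A: 44, Path B: -8 -> differ
Result: not-a-constant -> NAC

NAC


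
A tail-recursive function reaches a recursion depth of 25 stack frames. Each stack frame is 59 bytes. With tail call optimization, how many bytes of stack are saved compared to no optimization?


Without TCO: 25 * 59 = 1475 bytes
With TCO: reuse 1 frame = 59 bytes
Savings = 1475 - 59 = 1416

1416


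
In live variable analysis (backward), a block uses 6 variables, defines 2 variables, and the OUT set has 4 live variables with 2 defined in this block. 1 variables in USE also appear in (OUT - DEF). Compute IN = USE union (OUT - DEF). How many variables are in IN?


OUT - DEF: 4 - 2 = 2
|IN| = |USE| + |OUT - DEF| - |USE ∩ (OUT - DEF)| = 6 + 2 - 1 = 7

7


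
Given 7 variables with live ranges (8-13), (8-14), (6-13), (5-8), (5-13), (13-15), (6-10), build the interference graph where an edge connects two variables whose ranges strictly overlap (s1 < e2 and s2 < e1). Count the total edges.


Check all pairs for overlapping intervals.
Two intervals (s1,e1) and (s2,e2) overlap if s1 < e2 and s2 < e1.
v0 (8-13) vs v1..v6: overlaps v1, v2, v4, v6 -> 4
v1 (8-14) vs v2..v6: overlaps v2, v4, v5, v6 -> 4
v2 (6-13) vs v3..v6: overlaps v3, v4, v6 -> 3
v3 (5-8) vs v4..v6: overlaps v4, v6 -> 2
v4 (5-13) vs v5..v6: overlaps v6 -> 1
v5 (13-15) vs v6: overlaps none -> 0
Total overlapping pairs = 4 + 4 + 3 + 2 + 1 + 0 = 14

14


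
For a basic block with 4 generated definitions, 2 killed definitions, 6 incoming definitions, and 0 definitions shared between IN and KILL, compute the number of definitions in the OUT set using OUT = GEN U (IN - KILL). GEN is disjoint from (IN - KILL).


IN - KILL: 6 - 0 = 6 surviving definitions
OUT = GEN + surviving = 4 + 6 = 10

10


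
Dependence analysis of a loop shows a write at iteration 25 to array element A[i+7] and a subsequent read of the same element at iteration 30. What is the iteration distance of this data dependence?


Distance = read iteration - write iteration
= 30 - 25 = 5

5


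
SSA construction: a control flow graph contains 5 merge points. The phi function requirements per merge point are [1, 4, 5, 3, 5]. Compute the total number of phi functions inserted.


Total phi functions = sum of phi functions at each join node
= 1 + 4 + 5 + 3 + 5 = 18

18


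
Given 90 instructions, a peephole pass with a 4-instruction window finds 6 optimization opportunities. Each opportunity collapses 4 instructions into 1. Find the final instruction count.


Each match removes 3 instructions.
Total removed = 6 * 3 = 18
Remaining = 90 - 18 = 72

72


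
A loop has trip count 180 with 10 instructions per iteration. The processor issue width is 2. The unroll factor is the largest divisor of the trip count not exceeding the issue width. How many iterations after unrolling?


Largest divisor of 180 <= 2 is 2
New iterations = 180 / 2 = 90

90


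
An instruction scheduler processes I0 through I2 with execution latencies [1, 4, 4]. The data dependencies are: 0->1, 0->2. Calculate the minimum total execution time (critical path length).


Compute longest path through dependency graph: dist(Ik) = max over predecessors of dist + latency(Ik).
dist(I0) = latency 1 = 1
dist(I1) = dist(I0) + 4 = 1 + 4 = 5
dist(I2) = dist(I0) + 4 = 1 + 4 = 5
Critical path = max dist = 5

5


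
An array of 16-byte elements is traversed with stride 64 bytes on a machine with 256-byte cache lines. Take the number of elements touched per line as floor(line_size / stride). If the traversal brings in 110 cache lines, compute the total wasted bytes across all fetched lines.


Elements per line = floor(256 / 64) = 4
Bytes used per line = 4 * 16 = 64
Wasted per line = 256 - 64 = 192
Total wasted = 192 * 110 = 21120

21120


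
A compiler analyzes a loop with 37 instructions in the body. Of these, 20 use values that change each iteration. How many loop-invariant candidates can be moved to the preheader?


Invariant candidates = total - loop-dependent
= 37 - 20 = 17

17


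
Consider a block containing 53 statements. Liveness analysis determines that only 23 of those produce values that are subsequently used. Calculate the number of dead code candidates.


Dead code = total statements - live definitions
= 53 - 23 = 30

30


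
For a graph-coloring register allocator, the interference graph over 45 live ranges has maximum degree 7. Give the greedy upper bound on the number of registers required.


Greedy coloring never needs more than (max_degree + 1) colors: when coloring a vertex, at most max_degree neighbors are already colored.
Upper bound = 7 + 1 = 8

8


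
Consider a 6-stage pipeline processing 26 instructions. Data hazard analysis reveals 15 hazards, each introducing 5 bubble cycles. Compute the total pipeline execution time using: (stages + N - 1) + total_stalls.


Base cycles = 6 + 26 - 1 = 31
Total stalls = 15 * 5 = 75
Total = 31 + 75 = 106

106


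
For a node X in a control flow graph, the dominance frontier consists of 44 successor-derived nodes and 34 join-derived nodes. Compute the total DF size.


DF(X) = direct successor contributions + join point contributions
= 44 + 34 = 78

78


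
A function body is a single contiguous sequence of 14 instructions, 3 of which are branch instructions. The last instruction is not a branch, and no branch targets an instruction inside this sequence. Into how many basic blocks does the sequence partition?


With no in-sequence branch targets, the leaders are the first instruction plus the instruction after each branch.
Number of basic blocks = branches + 1
= 3 + 1 = 4

4


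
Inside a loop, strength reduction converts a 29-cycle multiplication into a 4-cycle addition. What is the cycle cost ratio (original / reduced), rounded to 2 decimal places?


Ratio = mult_cost / add_cost = 29 / 4 = 7.25

7.25


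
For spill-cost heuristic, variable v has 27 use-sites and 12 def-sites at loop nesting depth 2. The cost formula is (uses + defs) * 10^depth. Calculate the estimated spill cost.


uses + defs = 27 + 12 = 39
10^2 = 100
Spill cost = 39 * 100 = 3900

3900


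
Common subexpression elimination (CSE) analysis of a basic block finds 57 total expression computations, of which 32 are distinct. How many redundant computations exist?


CSE count = total expressions - unique expressions
= 57 - 32 = 25

25


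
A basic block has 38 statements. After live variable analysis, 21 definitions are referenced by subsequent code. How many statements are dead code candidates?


Dead code = total statements - live definitions
= 38 - 21 = 17

17


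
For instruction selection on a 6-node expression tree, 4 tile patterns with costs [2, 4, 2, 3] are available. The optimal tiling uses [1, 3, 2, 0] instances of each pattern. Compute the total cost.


Total cost = sum(count_i * cost_i)
= 1*2 + 3*4 + 2*2 + 0*3
= 18

18


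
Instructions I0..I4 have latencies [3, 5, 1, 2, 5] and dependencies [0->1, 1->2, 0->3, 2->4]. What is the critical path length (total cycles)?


Compute longest path through dependency graph: dist(Ik) = max over predecessors of dist + latency(Ik).
dist(I0) = latency 3 = 3
dist(I1) = dist(I0) + 5 = 3 + 5 = 8
dist(I2) = dist(I1) + 1 = 8 + 1 = 9
dist(I3) = dist(I0) + 2 = 3 + 2 = 5
dist(I4) = dist(I2) + 5 = 9 + 5 = 14
Critical path = max dist = 14

14


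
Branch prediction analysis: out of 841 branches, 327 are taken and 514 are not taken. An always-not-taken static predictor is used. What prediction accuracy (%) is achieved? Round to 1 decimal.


Predictor: always-not-taken
Correct predictions = 514
Accuracy = 514 / 841 * 100 = 61.1%

61.1


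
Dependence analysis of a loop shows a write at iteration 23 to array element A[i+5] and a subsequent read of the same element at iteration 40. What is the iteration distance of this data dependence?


Distance = read iteration - write iteration
= 40 - 23 = 17

17


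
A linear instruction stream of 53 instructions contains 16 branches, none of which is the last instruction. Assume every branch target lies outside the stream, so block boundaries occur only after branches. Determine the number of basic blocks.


With no in-sequence branch targets, the leaders are the first instruction plus the instruction after each branch.
Number of basic blocks = branches + 1
= 16 + 1 = 17

17


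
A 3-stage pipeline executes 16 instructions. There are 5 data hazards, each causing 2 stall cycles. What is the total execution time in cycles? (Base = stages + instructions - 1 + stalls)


Base cycles = 3 + 16 - 1 = 18
Total stalls = 5 * 2 = 10
Total = 18 + 10 = 28

28


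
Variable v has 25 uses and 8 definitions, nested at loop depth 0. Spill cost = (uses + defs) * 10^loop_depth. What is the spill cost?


uses + defs = 25 + 8 = 33
10^0 = 1
Spill cost = 33 * 1 = 33

33


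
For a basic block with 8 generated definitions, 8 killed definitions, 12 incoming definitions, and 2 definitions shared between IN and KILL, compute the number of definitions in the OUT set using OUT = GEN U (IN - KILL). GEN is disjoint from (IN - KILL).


IN - KILL: 12 - 2 = 10 surviving definitions
OUT = GEN + surviving = 8 + 10 = 18

18


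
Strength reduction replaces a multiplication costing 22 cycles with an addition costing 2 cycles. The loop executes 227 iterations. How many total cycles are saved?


Per-iteration saving = 22 - 2 = 20
Total saved = 227 * 20 = 4540

4540


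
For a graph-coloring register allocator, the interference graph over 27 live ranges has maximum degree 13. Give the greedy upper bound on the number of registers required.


Greedy coloring never needs more than (max_degree + 1) colors: when coloring a vertex, at most max_degree neighbors are already colored.
Upper bound = 13 + 1 = 14

14


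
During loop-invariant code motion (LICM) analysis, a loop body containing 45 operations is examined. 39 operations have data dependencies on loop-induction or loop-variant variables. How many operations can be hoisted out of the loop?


Invariant candidates = total - loop-dependent
= 45 - 39 = 6

6


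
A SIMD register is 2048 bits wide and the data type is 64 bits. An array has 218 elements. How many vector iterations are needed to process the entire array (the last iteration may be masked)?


Width = 2048 / 64 = 32 elements per vector op
Iterations = ceil(218 / 32) = 7

7


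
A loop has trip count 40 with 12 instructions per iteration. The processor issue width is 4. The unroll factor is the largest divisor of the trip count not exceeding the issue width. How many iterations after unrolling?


Largest divisor of 40 <= 4 is 4
New iterations = 40 / 4 = 10

10


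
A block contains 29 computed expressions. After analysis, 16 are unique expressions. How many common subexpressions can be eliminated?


CSE count = total expressions - unique expressions
= 29 - 16 = 13

13


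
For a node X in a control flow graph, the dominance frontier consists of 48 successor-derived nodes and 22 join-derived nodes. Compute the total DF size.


DF(X) = direct successor contributions + join point contributions
= 48 + 22 = 70

70


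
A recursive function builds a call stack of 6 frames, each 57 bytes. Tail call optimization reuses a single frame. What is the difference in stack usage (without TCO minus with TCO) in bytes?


Without TCO: 6 * 57 = 342 bytes
With TCO: reuse 1 frame = 57 bytes
Savings = 342 - 57 = 285

285


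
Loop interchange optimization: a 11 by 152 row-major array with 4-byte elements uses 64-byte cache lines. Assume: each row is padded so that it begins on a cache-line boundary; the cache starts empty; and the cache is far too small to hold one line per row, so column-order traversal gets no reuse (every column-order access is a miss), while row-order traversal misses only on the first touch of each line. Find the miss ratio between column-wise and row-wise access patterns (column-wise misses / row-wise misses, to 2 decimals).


Each row occupies 152 * 4 = 608 bytes and starts on a line boundary, so it spans ceil(608 / 64) = 10 cache lines.
Row-major traversal misses (one per line touched): 11 * ceil(152 * 4 / 64) = 110
Column-major traversal misses (no reuse, every access misses): 11 * 152 = 1672
Ratio = 1672 / 110 = 15.2

15.2


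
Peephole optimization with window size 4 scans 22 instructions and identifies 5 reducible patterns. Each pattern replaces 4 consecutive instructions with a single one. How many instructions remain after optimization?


Each match removes 3 instructions.
Total removed = 5 * 3 = 15
Remaining = 22 - 15 = 7

7


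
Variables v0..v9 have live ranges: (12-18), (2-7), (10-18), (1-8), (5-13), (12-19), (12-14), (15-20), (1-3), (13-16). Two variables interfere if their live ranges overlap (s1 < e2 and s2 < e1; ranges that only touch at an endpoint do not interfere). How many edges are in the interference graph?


Check all pairs for overlapping intervals.
Two intervals (s1,e1) and (s2,e2) overlap if s1 < e2 and s2 < e1.
v0 (12-18) vs v1..v9: overlaps v2, v4, v5, v6, v7, v9 -> 6
v1 (2-7) vs v2..v9: overlaps v3, v4, v8 -> 3
v2 (10-18) vs v3..v9: overlaps v4, v5, v6, v7, v9 -> 5
v3 (1-8) vs v4..v9: overlaps v4, v8 -> 2
v4 (5-13) vs v5..v9: overlaps v5, v6 -> 2
v5 (12-19) vs v6..v9: overlaps v6, v7, v9 -> 3
v6 (12-14) vs v7..v9: overlaps v9 -> 1
v7 (15-20) vs v8..v9: overlaps v9 -> 1
v8 (1-3) vs v9: overlaps none -> 0
Total overlapping pairs = 6 + 3 + 5 + 2 + 2 + 3 + 1 + 1 + 0 = 23

23


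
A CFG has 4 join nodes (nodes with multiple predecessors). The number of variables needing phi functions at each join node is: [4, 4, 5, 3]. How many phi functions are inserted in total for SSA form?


Total phi functions = sum of phi functions at each join node
= 4 + 4 + 5 + 3 = 16

16


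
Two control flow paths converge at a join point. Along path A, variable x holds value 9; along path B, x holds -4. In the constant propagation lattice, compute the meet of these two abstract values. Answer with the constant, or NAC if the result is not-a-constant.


Meet operation: if both paths give the same constant, result is that constant; if they differ, result is NAC (not-a-constant).
Path A: 9, Path B: -4 -> differ
Result: not-a-constant -> NAC

NAC


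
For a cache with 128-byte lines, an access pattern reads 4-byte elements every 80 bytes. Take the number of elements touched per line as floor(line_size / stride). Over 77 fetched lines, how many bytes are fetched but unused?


Elements per line = floor(128 / 80) = 1
Bytes used per line = 1 * 4 = 4
Wasted per line = 128 - 4 = 124
Total wasted = 124 * 77 = 9548

9548


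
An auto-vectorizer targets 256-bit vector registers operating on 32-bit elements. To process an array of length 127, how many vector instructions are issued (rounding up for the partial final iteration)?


Width = 256 / 32 = 8 elements per vector op
Iterations = ceil(127 / 8) = 16

16


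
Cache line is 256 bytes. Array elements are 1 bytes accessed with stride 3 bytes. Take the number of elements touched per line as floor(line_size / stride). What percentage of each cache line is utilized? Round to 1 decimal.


Elements per cache line = floor(256 / 3) = 85
Bytes used = 85 * 1 = 85
Utilization = 85 / 256 * 100 = 33.2%

33.2


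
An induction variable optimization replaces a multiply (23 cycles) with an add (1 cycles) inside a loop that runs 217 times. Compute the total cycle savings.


Per-iteration saving = 23 - 1 = 22
Total saved = 217 * 22 = 4774

4774


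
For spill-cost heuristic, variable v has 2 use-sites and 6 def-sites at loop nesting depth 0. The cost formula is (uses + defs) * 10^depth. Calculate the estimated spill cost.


uses + defs = 2 + 6 = 8
10^0 = 1
Spill cost = 8 * 1 = 8

8


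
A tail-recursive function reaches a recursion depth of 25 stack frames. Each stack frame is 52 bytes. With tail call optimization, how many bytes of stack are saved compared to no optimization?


Without TCO: 25 * 52 = 1300 bytes
With TCO: reuse 1 frame = 52 bytes
Savings = 1300 - 52 = 1248

1248


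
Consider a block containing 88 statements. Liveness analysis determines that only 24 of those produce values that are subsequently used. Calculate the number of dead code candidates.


Dead code = total statements - live definitions
= 88 - 24 = 64

64


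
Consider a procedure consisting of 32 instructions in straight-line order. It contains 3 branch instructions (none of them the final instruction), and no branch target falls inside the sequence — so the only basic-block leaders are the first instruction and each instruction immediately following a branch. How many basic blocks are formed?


With no in-sequence branch targets, the leaders are the first instruction plus the instruction after each branch.
Number of basic blocks = branches + 1
= 3 + 1 = 4

4


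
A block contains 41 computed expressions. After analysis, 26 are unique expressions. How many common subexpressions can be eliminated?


CSE count = total expressions - unique expressions
= 41 - 26 = 15

15


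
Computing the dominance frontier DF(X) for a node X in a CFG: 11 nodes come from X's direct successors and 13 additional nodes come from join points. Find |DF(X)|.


DF(X) = direct successor contributions + join point contributions
= 11 + 13 = 24

24


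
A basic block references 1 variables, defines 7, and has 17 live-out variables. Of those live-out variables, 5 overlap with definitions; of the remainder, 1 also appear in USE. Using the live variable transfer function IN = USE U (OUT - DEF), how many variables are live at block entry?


OUT - DEF: 17 - 5 = 12
|IN| = |USE| + |OUT - DEF| - |USE ∩ (OUT - DEF)| = 1 + 12 - 1 = 12

12


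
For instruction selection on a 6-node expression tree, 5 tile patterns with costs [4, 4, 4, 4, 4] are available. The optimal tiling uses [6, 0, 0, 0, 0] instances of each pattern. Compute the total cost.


Total cost = sum(count_i * cost_i)
= 6*4 + 0*4 + 0*4 + 0*4 + 0*4
= 24

24


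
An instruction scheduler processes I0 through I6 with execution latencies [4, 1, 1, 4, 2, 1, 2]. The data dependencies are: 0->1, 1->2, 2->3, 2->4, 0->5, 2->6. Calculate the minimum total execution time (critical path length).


Compute longest path through dependency graph: dist(Ik) = max over predecessors of dist + latency(Ik).
dist(I0) = latency 4 = 4
dist(I1) = dist(I0) + 1 = 4 + 1 = 5
dist(I2) = dist(I1) + 1 = 5 + 1 = 6
dist(I3) = dist(I2) + 4 = 6 + 4 = 10
dist(I4) = dist(I2) + 2 = 6 + 2 = 8
dist(I5) = dist(I0) + 1 = 4 + 1 = 5
dist(I6) = dist(I2) + 2 = 6 + 2 = 8
Critical path = max dist = 10

10


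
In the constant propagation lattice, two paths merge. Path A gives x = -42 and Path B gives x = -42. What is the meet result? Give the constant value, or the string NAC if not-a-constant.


Meet operation: if both paths give the same constant, result is that constant; if they differ, result is NAC (not-a-constant).
Path A: -42, Path B: -42 -> equal
Result: constant -> -42

-42


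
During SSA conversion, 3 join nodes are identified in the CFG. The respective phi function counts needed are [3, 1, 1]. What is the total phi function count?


Total phi functions = sum of phi functions at each join node
= 3 + 1 + 1 = 5

5


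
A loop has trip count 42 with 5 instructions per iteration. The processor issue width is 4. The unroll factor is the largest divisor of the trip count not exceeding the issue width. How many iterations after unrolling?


Largest divisor of 42 <= 4 is 3
New iterations = 42 / 3 = 14

14
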